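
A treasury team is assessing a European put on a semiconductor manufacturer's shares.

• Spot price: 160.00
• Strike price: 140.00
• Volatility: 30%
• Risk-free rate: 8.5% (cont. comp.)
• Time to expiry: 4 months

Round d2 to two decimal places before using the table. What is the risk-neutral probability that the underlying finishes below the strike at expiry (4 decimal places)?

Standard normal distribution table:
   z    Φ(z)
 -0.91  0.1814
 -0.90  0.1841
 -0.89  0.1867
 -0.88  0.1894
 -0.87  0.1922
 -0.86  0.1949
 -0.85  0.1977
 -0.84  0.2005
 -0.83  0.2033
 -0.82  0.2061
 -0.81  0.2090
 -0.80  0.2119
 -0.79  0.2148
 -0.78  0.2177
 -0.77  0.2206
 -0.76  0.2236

T = 0.3333;  σ√T = 0.1732
ln(S/K) + (r + σ²/2)T = ln(160/140) + (0.085 + 0.3²/2)·0.3333 = 0.1335 + 0.0433 = 0.1769
d₁ = 0.1769 / 0.1732 = 1.0211 ⇒ 1.02
d₂ = d₁ − σ√T = 1.0211 − 0.1732 = 0.8479 ⇒ 0.85
Risk-neutral Pr[S_T < K] = N(−d₂) = N(-0.85) = 0.1977

0.1977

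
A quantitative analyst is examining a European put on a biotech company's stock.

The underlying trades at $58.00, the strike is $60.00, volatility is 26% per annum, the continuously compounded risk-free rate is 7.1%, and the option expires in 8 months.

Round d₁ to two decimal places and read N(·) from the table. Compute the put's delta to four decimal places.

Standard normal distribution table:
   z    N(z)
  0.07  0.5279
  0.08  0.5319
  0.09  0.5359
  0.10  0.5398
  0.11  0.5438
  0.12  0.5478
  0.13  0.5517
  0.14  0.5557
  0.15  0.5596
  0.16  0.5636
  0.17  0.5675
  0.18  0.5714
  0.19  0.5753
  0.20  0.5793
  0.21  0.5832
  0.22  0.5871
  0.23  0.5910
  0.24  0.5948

σ√T = 0.26·√0.6667 = 0.2123
ln(S/K) + (r + σ²/2)T = ln(58/60) + (0.071 + 0.26²/2)·0.6667 = -0.0339 + 0.0699 = 0.0360
d₁ = 0.0360 / 0.2123 = 0.1694 → 0.17
N(d₁) = N(0.17) = 0.5675
Δ_put = N(d₁) − 1 = 0.5675 − 1 = -0.4325

-0.4325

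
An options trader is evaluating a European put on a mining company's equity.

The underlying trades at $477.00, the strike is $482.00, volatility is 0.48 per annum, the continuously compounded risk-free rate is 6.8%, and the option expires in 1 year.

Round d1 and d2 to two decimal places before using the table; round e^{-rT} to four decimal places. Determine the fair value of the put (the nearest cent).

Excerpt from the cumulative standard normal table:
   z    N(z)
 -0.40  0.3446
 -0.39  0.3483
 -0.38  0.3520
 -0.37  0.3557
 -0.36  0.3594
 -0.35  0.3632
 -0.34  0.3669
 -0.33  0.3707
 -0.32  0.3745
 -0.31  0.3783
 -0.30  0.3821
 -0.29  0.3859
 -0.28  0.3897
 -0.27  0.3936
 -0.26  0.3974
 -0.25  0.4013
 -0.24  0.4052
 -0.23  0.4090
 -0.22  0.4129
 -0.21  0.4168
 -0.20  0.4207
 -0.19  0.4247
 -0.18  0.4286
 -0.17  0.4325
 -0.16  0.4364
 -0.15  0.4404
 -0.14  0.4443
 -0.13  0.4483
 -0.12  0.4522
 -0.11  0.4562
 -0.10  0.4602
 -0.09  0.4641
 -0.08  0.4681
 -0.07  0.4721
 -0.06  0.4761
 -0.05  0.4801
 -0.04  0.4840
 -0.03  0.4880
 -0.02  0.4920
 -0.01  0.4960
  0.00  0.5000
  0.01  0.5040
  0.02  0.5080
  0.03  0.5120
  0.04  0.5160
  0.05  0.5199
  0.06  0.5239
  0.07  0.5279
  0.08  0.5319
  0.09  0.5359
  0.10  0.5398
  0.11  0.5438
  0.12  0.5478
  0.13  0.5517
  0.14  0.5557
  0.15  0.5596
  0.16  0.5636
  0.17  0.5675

$75.26

T = 1;  σ√T = 0.4800
ln(S/K) + (r + σ²/2)T = ln(477/482) + (0.068 + 0.48²/2)·1 = -0.0104 + 0.1832 = 0.1728
d₁ = 0.1728 / 0.4800 = 0.3599 ⇒ 0.36
d₂ = d₁ − σ√T = 0.3599 − 0.4800 = -0.1201 ⇒ -0.12
exp(−rT) = exp(−0.068·1) = 0.9343
P = 482·0.9343·N(0.12) − 477·N(-0.36) = 482·0.9343·0.5478 − 477·0.3594 = 246.6922 − 171.4338 = 75.2584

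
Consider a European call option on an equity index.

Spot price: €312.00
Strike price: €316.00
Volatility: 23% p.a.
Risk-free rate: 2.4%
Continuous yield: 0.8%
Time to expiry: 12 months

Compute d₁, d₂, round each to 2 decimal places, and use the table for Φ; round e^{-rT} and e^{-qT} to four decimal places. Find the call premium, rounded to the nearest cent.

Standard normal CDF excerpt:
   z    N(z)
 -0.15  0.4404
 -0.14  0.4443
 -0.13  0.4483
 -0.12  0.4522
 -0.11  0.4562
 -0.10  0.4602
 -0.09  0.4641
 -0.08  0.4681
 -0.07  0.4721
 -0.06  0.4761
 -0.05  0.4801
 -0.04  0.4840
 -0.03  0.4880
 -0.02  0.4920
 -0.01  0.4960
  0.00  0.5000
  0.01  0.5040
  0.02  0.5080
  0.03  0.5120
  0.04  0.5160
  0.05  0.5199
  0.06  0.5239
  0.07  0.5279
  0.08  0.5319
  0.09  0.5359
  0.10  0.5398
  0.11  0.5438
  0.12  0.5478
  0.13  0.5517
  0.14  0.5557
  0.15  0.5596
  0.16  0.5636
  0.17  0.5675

€28.78

σ√T = 0.23 × 1.0000 = 0.2300
d₁ = [ln(312/316) + (0.024 − 0.008 + 0.23²/2)·1] / 0.2300 = [-0.0127 + 0.0425] / 0.2300 = 0.1292 ≈ 0.13
d₂ = d₁ − σ√T = 0.1292 − 0.2300 = -0.1008 ≈ -0.10
exp(−qT) = exp(−0.008·1) = 0.9920;  exp(−rT) = exp(−0.024·1) = 0.9763
N(d₁) = N(0.13) = 0.5517;  N(d₂) = N(-0.10) = 0.4602
C = 312·0.9920·0.5517 − 316·0.9763·0.4602 = 170.7534 − 141.9767 = 28.7767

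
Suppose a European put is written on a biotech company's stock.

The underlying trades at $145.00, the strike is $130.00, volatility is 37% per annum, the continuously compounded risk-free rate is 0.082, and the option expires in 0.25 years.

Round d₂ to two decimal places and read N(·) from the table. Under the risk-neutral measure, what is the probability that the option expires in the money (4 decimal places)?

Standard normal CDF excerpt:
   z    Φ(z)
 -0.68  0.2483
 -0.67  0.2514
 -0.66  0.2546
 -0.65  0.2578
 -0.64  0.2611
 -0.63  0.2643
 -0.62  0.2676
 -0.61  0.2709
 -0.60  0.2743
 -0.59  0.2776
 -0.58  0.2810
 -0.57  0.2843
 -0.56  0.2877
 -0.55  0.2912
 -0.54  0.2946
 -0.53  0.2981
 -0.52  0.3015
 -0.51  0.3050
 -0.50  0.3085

0.2709

σ√T = 0.37 × 0.5000 = 0.1850
d₁ = [ln(145/130) + (0.082 + ½·0.37²)·0.25] / (σ√T) = (0.1092 + 0.0376) / 0.1850 = 0.7936 which rounds to 0.79
d₂ = 0.7936 − 0.1850 = 0.6086 which rounds to 0.61
Risk-neutral Pr[S_T < K] = N(−d₂) = N(-0.61) = 0.2709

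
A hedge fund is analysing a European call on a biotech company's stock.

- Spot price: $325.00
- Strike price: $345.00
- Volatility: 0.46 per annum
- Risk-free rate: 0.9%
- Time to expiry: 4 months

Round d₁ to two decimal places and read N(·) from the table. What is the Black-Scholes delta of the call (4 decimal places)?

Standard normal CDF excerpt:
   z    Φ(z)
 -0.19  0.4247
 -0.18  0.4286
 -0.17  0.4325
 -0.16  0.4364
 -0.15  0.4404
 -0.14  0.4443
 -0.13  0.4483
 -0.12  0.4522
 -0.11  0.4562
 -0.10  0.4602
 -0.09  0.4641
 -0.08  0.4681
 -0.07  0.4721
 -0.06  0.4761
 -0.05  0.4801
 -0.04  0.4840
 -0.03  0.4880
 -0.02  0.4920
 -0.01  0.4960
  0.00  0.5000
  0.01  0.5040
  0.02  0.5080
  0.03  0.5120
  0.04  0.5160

0.4681

σ√T = 0.46·√0.3333 = 0.2656
d₁ = [ln(325/345) + (0.009 + 0.46²/2)·0.3333] / 0.2656 = [-0.0597 + 0.0383] / 0.2656 = -0.0808 which rounds to -0.08
N(d₁) = N(-0.08) = 0.4681
Δ_call = N(d₁) = 0.4681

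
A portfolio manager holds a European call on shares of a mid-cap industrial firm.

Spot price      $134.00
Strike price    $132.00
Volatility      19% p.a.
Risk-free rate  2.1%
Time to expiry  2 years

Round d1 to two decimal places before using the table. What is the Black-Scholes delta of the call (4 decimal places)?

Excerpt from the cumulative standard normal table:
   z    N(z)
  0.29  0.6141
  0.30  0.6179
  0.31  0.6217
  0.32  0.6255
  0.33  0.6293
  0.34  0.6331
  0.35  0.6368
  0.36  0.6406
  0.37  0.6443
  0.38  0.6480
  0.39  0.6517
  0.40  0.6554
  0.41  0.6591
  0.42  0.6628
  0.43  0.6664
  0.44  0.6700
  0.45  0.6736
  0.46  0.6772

0.6368

σ√T = 0.19·√2 = 0.2687
d₁ = [ln(134/132) + (0.021 + 0.19²/2)·2] / 0.2687 = [0.0150 + 0.0781] / 0.2687 = 0.3466 ≈ 0.35
N(d₁) = N(0.35) = 0.6368
Δ_call = N(d₁) = 0.6368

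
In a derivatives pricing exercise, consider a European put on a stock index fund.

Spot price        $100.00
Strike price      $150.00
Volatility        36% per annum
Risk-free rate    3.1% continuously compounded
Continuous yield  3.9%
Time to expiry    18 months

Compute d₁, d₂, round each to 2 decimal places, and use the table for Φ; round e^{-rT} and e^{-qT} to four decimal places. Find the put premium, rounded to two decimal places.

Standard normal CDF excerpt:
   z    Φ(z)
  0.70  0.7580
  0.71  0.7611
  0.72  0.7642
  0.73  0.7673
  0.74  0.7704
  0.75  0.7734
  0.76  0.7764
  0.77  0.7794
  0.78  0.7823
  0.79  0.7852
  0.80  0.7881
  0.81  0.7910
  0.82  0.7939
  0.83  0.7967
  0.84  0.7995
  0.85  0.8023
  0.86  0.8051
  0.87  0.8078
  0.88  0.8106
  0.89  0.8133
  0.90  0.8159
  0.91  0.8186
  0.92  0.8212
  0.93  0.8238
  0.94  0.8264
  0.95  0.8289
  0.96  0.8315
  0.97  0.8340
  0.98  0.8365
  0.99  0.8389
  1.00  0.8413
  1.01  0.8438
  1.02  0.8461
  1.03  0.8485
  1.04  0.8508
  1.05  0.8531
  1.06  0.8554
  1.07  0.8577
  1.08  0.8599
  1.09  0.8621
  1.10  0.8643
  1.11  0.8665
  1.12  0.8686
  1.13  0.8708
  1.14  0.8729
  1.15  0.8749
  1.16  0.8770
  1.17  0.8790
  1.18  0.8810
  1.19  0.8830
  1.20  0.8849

T = 1.5;  σ√T = 0.4409
d₁ = [ln(100/150) + (0.031 − 0.039 + 0.36²/2)·1.5] / 0.4409 = [-0.4055 + 0.0852] / 0.4409 = -0.7264 ⇒ -0.73
d₂ = d₁ − σ√T = -0.7264 − 0.4409 = -1.1673 ⇒ -1.17
e^(−qT) = e^(−0.039·1.5) = 0.9432;  e^(−rT) = e^(−0.031·1.5) = 0.9546
P = 150·0.9546·N(1.17) − 100·0.9432·N(0.73) = 150·0.9546·0.8790 − 100·0.9432·0.7673 = 125.8640 − 72.3717 = 53.4923

$53.49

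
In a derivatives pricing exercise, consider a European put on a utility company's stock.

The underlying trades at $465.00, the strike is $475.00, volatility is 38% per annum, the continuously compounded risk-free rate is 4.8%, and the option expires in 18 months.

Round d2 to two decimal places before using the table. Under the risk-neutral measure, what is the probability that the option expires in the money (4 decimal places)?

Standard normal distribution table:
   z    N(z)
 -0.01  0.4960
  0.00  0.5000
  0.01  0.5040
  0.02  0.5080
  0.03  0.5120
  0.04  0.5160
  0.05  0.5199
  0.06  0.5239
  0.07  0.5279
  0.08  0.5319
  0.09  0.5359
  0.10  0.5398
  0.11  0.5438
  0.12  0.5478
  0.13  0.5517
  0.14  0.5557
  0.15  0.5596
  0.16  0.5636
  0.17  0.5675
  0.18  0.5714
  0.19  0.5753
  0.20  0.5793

σ√T = 0.38·√1.5 = 0.4654
d₁ = [ln(465/475) + (0.048 + 0.38²/2)·1.5] / 0.4654 = [-0.0213 + 0.1803] / 0.4654 = 0.3417 which rounds to 0.34
d₂ = d₁ − σ√T = 0.3417 − 0.4654 = -0.1237 which rounds to -0.12
Risk-neutral Pr[S_T < K] = N(−d₂) = N(0.12) = 0.5478

0.5478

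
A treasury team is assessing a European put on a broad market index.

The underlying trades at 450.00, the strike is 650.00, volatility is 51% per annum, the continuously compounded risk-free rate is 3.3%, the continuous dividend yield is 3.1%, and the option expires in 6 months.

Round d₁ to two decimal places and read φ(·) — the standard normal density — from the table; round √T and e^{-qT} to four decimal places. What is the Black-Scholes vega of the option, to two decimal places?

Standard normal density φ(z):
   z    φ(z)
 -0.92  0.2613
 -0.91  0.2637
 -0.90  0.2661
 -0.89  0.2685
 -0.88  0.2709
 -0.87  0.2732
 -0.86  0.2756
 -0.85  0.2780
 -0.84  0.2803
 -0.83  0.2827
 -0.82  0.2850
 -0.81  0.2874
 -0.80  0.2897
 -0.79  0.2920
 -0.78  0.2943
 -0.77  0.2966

87.82

σ√T = 0.51·√0.5 = 0.3606
d₁ = [ln(450/650) + (0.033 − 0.031 + 0.51²/2)·0.5] / 0.3606 = [-0.3677 + 0.0660] / 0.3606 = -0.8366 ≈ -0.84
√T = √0.5 = 0.7071
φ(d₁) = φ(-0.84) = 0.2803
e^(−qT) = e^(−0.031·0.5) = 0.9846
vega = S·e^(−qT)·φ(d₁)·√T = 450·0.9846·0.2803·0.7071 = 87.8165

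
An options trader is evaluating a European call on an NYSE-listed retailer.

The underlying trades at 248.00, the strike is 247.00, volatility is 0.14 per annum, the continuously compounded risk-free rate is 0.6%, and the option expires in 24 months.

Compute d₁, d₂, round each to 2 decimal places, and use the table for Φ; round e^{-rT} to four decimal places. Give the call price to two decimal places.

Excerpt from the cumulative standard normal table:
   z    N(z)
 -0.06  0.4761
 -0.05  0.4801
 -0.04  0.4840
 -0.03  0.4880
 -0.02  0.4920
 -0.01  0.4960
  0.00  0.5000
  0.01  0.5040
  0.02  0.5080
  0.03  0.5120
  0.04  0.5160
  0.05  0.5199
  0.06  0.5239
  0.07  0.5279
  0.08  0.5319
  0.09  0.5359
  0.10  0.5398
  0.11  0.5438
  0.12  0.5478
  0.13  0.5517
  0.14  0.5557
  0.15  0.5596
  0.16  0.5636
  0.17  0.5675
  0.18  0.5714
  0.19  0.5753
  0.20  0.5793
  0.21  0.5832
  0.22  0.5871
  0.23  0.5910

21.63

σ√T = 0.14 × 1.4142 = 0.1980
d₁ = [ln(248/247) + (0.006 + 0.14²/2)·2] / 0.1980 = [0.0040 + 0.0316] / 0.1980 = 0.1800 → 0.18
d₂ = d₁ − σ√T = 0.1800 − 0.1980 = -0.0180 → -0.02
e^(−rT) = e^(−0.006·2) = 0.9881
N(d₁) = N(0.18) = 0.5714;  N(d₂) = N(-0.02) = 0.4920
C = 248·0.5714 − 247·0.9881·0.4920 = 141.7072 − 120.0779 = 21.6293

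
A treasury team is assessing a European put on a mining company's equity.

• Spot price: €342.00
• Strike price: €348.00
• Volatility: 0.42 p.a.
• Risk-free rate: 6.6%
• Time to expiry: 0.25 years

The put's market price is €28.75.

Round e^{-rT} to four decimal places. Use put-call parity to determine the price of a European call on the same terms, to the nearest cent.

€28.46

exp(−rT) = exp(−0.066·0.25) = 0.9836
Put-call parity: C − P = S − K·e^(−rT) = 342 − 348·0.9836 = 342 − 342.2928 = -0.2928
C = P + (C − P) = 28.75 + (-0.2928) = 28.4572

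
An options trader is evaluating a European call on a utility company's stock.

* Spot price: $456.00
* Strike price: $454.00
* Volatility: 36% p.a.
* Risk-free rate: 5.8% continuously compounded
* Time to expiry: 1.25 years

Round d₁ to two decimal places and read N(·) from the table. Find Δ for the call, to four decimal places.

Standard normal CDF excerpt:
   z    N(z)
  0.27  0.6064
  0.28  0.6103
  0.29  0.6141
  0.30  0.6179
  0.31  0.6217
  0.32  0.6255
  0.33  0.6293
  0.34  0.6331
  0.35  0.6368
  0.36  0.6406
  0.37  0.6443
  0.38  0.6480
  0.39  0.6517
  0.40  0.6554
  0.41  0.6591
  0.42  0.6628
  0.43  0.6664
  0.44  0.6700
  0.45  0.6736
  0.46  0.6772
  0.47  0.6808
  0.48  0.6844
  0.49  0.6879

σ√T = 0.36 × 1.1180 = 0.4025
d₁ = [ln(456/454) + (0.058 + ½·0.36²)·1.25] / (σ√T) = (0.0044 + 0.1535) / 0.4025 = 0.3923 ≈ 0.39
N(d₁) = N(0.39) = 0.6517
Δ_call = N(d₁) = 0.6517

0.6517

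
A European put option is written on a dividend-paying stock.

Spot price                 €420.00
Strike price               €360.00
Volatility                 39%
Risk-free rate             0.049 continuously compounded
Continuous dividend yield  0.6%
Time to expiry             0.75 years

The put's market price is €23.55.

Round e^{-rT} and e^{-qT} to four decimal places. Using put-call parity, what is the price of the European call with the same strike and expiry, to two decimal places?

exp(−qT) = exp(−0.006·0.75) = 0.9955;  exp(−rT) = exp(−0.049·0.75) = 0.9639
Put-call parity: C − P = S·e^(−qT) − K·e^(−rT) = 420·0.9955 − 360·0.9639 = 418.1100 − 347.0040 = 71.1060
C = P + (C − P) = 23.55 + (71.1060) = 94.6560

€94.66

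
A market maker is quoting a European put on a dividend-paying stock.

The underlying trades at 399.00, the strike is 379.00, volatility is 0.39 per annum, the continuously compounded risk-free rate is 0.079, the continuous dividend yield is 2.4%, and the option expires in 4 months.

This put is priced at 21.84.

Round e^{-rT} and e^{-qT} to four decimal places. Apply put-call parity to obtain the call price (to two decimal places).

e^(−qT) = e^(−0.024·0.3333) = 0.9920;  e^(−rT) = e^(−0.079·0.3333) = 0.9740
Put-call parity: C − P = S·e^(−qT) − K·e^(−rT) = 399·0.9920 − 379·0.9740 = 395.8080 − 369.1460 = 26.6620
C = P + (C − P) = 21.84 + (26.6620) = 48.5020

48.50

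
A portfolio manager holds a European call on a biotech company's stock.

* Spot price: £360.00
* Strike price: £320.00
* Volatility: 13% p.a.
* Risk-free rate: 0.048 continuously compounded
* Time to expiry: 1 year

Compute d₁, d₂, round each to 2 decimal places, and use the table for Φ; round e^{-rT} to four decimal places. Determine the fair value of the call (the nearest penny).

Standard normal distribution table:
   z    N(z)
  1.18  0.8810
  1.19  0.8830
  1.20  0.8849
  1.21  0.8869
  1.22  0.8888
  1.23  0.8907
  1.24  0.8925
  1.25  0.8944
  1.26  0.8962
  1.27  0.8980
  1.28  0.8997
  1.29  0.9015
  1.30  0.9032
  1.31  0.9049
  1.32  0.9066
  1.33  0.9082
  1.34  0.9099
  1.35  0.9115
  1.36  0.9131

T = 1;  σ√T = 0.1300
d₁ = [ln(360/320) + (0.048 + ½·0.13²)·1] / (σ√T) = (0.1178 + 0.0565) / 0.1300 = 1.3403 ≈ 1.34
d₂ = 1.3403 − 0.1300 = 1.2103 ≈ 1.21
e^(−rT) = e^(−0.048·1) = 0.9531
N(d₁) = N(1.34) = 0.9099;  N(d₂) = N(1.21) = 0.8869
C = 360·0.9099 − 320·0.9531·0.8869 = 327.5640 − 270.4974 = 57.0666

£57.07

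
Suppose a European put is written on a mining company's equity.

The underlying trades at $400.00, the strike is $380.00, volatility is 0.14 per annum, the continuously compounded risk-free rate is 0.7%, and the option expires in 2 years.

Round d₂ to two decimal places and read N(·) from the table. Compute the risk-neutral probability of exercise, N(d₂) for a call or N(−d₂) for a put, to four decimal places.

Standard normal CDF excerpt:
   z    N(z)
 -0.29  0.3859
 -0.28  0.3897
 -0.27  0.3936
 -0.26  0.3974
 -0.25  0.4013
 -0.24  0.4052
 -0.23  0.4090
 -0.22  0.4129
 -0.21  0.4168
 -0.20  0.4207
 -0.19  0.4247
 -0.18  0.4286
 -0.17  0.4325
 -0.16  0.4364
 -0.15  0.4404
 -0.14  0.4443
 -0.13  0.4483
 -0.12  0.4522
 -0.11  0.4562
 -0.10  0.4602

0.4090

σ√T = 0.14 × 1.4142 = 0.1980
d₁ = [ln(400/380) + (0.007 + 0.14²/2)·2] / 0.1980 = [0.0513 + 0.0336] / 0.1980 = 0.4288 ≈ 0.43
d₂ = d₁ − σ√T = 0.4288 − 0.1980 = 0.2308 ≈ 0.23
Pr(exercise) under Q = N(−d₂) = N(-0.23) = 0.4090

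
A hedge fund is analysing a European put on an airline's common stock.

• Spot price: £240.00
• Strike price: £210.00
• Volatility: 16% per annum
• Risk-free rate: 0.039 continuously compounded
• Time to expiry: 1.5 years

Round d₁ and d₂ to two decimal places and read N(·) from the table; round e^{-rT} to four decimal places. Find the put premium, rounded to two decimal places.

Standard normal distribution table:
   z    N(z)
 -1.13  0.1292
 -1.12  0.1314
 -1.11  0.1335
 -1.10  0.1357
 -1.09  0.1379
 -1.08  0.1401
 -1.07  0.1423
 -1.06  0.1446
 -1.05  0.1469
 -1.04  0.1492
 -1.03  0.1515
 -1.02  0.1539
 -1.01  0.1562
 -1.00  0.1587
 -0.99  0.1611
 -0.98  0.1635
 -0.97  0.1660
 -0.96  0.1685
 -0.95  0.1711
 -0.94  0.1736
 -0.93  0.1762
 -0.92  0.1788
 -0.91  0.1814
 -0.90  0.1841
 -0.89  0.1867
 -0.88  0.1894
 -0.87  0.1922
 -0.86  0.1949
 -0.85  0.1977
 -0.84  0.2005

£3.89

T = 1.5;  σ√T = 0.1960
ln(S/K) + (r + σ²/2)T = ln(240/210) + (0.039 + 0.16²/2)·1.5 = 0.1335 + 0.0777 = 0.2112
d₁ = 0.2112 / 0.1960 = 1.0779 which rounds to 1.08
d₂ = d₁ − σ√T = 1.0779 − 0.1960 = 0.8820 which rounds to 0.88
exp(−rT) = exp(−0.039·1.5) = 0.9432
P = 210·0.9432·N(-0.88) − 240·N(-1.08) = 210·0.9432·0.1894 − 240·0.1401 = 37.5148 − 33.6240 = 3.8908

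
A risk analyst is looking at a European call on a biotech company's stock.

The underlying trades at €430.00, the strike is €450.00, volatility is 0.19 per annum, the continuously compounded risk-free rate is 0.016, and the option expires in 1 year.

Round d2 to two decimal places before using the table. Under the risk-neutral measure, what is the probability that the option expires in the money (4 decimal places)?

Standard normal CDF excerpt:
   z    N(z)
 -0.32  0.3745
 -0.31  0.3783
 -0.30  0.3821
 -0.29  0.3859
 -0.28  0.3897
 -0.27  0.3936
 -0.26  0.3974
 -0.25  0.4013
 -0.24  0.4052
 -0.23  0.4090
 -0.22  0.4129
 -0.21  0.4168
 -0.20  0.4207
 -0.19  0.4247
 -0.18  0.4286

0.4013

T = 1;  σ√T = 0.1900
d₁ = [ln(430/450) + (0.016 + 0.19²/2)·1] / 0.1900 = [-0.0455 + 0.0340] / 0.1900 = -0.0601 → -0.06
d₂ = d₁ − σ√T = -0.0601 − 0.1900 = -0.2501 → -0.25
Pr(exercise) under Q = N(d₂) = 0.4013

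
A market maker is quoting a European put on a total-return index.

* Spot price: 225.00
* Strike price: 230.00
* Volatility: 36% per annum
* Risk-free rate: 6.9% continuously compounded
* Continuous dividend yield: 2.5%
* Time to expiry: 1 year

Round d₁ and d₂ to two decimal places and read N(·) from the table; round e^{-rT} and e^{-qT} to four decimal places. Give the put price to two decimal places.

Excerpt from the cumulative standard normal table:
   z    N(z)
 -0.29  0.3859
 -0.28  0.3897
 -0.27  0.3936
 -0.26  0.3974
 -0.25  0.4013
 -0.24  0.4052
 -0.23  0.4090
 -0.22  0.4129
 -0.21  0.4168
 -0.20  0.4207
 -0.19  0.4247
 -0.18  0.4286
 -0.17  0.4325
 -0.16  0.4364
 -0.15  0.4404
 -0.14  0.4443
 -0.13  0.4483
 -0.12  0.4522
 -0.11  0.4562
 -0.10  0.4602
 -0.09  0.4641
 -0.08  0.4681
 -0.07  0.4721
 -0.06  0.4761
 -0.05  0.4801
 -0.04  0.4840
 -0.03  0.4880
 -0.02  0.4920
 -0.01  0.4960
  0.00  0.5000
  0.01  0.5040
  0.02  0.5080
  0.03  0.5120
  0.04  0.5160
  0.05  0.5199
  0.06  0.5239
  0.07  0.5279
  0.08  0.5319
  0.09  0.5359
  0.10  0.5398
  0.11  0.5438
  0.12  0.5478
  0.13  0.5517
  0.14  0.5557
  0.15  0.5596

28.67

T = 1;  σ√T = 0.3600
d₁ = [ln(225/230) + (0.069 − 0.025 + ½·0.36²)·1] / (σ√T) = (-0.0220 + 0.1088) / 0.3600 = 0.2412 ⇒ 0.24
d₂ = 0.2412 − 0.3600 = -0.1188 ⇒ -0.12
exp(−qT) = exp(−0.025·1) = 0.9753;  exp(−rT) = exp(−0.069·1) = 0.9333
P = 230·0.9333·N(0.12) − 225·0.9753·N(-0.24) = 230·0.9333·0.5478 − 225·0.9753·0.4052 = 117.5902 − 88.9181 = 28.6721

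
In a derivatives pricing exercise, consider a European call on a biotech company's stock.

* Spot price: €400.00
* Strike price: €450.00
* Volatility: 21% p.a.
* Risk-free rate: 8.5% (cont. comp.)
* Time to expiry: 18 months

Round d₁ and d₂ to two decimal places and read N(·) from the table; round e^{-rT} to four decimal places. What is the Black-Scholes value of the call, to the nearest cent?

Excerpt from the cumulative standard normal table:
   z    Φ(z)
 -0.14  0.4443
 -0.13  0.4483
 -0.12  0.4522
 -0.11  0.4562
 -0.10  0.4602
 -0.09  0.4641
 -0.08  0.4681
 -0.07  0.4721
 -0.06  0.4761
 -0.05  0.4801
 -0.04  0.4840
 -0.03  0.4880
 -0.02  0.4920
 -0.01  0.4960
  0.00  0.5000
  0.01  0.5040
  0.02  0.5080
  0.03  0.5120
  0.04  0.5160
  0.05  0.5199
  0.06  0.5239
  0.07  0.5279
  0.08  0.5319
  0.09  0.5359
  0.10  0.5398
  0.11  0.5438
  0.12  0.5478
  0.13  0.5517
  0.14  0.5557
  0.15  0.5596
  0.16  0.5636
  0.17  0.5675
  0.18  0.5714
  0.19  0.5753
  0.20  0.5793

T = 1.5;  σ√T = 0.2572
ln(S/K) + (r + σ²/2)T = ln(400/450) + (0.085 + 0.21²/2)·1.5 = -0.1178 + 0.1606 = 0.0428
d₁ = 0.0428 / 0.2572 = 0.1664 ⇒ 0.17
d₂ = d₁ − σ√T = 0.1664 − 0.2572 = -0.0908 ⇒ -0.09
e^(−rT) = e^(−0.085·1.5) = 0.8803
C = 400·N(0.17) − 450·0.8803·N(-0.09) = 400·0.5675 − 450·0.8803·0.4641 = 227.0000 − 183.8463 = 43.1537

€43.15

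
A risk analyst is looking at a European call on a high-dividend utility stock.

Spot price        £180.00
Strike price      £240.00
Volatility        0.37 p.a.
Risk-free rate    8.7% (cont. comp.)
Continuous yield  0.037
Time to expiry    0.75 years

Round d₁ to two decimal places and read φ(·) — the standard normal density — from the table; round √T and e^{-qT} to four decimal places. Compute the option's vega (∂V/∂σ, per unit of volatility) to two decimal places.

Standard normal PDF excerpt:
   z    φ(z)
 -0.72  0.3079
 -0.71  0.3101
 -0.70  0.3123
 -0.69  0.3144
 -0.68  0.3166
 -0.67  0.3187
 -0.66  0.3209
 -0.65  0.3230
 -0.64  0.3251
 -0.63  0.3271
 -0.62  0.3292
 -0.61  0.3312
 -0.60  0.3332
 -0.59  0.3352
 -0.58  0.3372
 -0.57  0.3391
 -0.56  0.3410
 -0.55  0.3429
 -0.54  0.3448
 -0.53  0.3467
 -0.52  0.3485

σ√T = 0.37·√0.75 = 0.3204
d₁ = [ln(180/240) + (0.087 − 0.037 + ½·0.37²)·0.75] / (σ√T) = (-0.2877 + 0.0888) / 0.3204 = -0.6206 ⇒ -0.62
√T = √0.75 = 0.8660
φ(d₁) = φ(-0.62) = 0.3292
e^(−qT) = e^(−0.037·0.75) = 0.9726
vega = S·e^(−qT)·φ(d₁)·√T = 180·0.9726·0.3292·0.8660 = 49.9096

49.91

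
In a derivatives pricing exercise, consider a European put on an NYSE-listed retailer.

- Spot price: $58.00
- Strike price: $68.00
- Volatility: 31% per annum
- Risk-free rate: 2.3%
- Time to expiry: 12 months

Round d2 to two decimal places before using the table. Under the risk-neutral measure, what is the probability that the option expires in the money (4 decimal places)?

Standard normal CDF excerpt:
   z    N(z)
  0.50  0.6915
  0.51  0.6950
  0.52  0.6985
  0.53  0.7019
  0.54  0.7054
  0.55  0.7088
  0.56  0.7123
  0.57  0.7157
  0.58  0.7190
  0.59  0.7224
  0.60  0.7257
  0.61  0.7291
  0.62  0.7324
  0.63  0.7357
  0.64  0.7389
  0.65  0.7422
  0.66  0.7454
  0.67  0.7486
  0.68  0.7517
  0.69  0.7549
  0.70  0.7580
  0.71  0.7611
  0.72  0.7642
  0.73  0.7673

0.7224

σ√T = 0.31·√1 = 0.3100
d₁ = [ln(58/68) + (0.023 + 0.31²/2)·1] / 0.3100 = [-0.1591 + 0.0711] / 0.3100 = -0.2839 which rounds to -0.28
d₂ = d₁ − σ√T = -0.2839 − 0.3100 = -0.5939 which rounds to -0.59
Pr(exercise) under Q = N(−d₂) = N(0.59) = 0.7224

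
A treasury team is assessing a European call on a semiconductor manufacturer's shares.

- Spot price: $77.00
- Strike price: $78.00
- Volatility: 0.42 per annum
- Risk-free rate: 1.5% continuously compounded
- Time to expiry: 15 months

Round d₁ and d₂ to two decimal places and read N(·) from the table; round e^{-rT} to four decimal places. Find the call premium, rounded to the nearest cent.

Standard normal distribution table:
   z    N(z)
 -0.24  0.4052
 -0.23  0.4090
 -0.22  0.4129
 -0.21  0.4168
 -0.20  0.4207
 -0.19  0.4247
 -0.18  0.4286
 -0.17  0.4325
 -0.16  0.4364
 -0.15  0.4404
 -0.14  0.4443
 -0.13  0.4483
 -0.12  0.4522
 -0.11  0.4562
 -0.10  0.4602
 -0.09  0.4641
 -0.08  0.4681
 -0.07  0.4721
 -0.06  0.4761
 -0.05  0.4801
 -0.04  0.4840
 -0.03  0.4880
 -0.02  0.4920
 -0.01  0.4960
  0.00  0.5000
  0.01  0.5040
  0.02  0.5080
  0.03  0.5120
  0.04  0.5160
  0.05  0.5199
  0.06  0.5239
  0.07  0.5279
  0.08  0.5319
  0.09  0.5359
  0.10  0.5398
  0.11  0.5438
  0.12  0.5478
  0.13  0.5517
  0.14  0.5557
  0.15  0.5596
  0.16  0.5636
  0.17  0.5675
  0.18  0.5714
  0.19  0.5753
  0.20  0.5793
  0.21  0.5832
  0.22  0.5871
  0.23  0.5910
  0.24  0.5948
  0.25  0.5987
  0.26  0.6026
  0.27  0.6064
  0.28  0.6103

$14.49

σ√T = 0.42 × 1.1180 = 0.4696
d₁ = [ln(77/78) + (0.015 + 0.42²/2)·1.25] / 0.4696 = [-0.0129 + 0.1290] / 0.4696 = 0.2472 which rounds to 0.25
d₂ = d₁ − σ√T = 0.2472 − 0.4696 = -0.2223 which rounds to -0.22
e^(−rT) = e^(−0.015·1.25) = 0.9814
N(d₁) = N(0.25) = 0.5987;  N(d₂) = N(-0.22) = 0.4129
C = 77·0.5987 − 78·0.9814·0.4129 = 46.0999 − 31.6072 = 14.4927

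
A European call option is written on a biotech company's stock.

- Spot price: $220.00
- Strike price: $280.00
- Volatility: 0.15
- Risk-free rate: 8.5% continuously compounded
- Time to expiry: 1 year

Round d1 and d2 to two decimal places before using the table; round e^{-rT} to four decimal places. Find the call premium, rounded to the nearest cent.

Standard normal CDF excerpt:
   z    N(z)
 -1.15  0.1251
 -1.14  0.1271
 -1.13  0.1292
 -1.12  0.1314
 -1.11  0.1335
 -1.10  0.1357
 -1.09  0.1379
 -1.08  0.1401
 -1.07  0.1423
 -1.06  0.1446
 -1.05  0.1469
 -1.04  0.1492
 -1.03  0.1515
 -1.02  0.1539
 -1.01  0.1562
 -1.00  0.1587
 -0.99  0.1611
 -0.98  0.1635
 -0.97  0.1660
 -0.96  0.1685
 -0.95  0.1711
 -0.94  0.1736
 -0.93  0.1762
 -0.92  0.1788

σ√T = 0.15·√1 = 0.1500
d₁ = [ln(220/280) + (0.085 + 0.15²/2)·1] / 0.1500 = [-0.2412 + 0.0963] / 0.1500 = -0.9661 which rounds to -0.97
d₂ = d₁ − σ√T = -0.9661 − 0.1500 = -1.1161 which rounds to -1.12
e^(−rT) = e^(−0.085·1) = 0.9185
C = 220·N(-0.97) − 280·0.9185·N(-1.12) = 220·0.1660 − 280·0.9185·0.1314 = 36.5200 − 33.7935 = 2.7265

$2.73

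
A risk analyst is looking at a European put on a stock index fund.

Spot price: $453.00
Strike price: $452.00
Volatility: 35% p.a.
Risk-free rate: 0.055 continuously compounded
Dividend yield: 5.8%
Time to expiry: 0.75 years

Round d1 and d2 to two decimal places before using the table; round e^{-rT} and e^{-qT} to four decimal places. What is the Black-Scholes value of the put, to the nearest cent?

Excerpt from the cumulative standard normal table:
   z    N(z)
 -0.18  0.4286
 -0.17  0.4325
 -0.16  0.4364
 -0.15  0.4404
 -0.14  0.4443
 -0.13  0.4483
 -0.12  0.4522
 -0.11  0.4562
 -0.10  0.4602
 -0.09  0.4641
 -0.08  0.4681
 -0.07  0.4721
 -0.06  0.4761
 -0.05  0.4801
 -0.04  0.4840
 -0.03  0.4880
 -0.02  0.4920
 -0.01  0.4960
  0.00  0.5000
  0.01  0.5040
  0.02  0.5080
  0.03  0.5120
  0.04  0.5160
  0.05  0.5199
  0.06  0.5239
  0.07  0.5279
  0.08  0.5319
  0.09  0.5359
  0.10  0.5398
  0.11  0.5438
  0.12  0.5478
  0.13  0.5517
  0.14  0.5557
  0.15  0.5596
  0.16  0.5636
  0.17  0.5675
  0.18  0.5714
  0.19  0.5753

$51.72

σ√T = 0.35 × 0.8660 = 0.3031
d₁ = [ln(453/452) + (0.055 − 0.058 + ½·0.35²)·0.75] / (σ√T) = (0.0022 + 0.0437) / 0.3031 = 0.1514 which rounds to 0.15
d₂ = 0.1514 − 0.3031 = -0.1517 which rounds to -0.15
exp(−qT) = exp(−0.058·0.75) = 0.9574;  exp(−rT) = exp(−0.055·0.75) = 0.9596
P = 452·0.9596·N(0.15) − 453·0.9574·N(-0.15) = 452·0.9596·0.5596 − 453·0.9574·0.4404 = 242.7205 − 191.0024 = 51.7180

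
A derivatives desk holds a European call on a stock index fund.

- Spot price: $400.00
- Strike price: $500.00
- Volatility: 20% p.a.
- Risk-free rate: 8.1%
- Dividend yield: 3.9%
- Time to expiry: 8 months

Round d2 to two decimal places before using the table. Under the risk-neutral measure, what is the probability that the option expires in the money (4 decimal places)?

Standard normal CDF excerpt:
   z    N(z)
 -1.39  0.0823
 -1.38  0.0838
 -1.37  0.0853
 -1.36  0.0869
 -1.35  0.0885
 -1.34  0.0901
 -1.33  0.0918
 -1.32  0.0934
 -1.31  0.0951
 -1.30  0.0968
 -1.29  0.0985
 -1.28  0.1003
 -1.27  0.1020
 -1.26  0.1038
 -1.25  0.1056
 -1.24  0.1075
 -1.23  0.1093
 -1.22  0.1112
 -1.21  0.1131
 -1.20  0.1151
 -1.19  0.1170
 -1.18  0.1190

0.1003

T = 0.6667;  σ√T = 0.1633
ln(S/K) + (r − q + σ²/2)T = ln(400/500) + (0.081 − 0.039 + 0.2²/2)·0.6667 = -0.2231 + 0.0413 = -0.1818
d₁ = -0.1818 / 0.1633 = -1.1134 ⇒ -1.11
d₂ = d₁ − σ√T = -1.1134 − 0.1633 = -1.2767 ⇒ -1.28
Pr(exercise) under Q = N(d₂) = 0.1003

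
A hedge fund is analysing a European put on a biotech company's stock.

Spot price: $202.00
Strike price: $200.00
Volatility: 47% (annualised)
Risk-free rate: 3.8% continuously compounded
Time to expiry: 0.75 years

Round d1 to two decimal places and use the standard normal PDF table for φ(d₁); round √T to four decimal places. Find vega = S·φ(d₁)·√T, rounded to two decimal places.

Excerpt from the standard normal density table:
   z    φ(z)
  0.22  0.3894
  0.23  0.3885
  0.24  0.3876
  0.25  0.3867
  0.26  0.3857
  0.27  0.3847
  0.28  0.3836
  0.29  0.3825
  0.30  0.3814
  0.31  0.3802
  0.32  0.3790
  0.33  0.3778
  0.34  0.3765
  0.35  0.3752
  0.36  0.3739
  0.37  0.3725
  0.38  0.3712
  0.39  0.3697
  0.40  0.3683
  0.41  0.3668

66.72

T = 0.75;  σ√T = 0.4070
d₁ = [ln(202/200) + (0.038 + 0.47²/2)·0.75] / 0.4070 = [0.0100 + 0.1113] / 0.4070 = 0.2980 which rounds to 0.30
√T = √0.75 = 0.8660
φ(d₁) = φ(0.30) = 0.3814
vega = S·φ(d₁)·√T = 202·0.3814·0.8660 = 66.7191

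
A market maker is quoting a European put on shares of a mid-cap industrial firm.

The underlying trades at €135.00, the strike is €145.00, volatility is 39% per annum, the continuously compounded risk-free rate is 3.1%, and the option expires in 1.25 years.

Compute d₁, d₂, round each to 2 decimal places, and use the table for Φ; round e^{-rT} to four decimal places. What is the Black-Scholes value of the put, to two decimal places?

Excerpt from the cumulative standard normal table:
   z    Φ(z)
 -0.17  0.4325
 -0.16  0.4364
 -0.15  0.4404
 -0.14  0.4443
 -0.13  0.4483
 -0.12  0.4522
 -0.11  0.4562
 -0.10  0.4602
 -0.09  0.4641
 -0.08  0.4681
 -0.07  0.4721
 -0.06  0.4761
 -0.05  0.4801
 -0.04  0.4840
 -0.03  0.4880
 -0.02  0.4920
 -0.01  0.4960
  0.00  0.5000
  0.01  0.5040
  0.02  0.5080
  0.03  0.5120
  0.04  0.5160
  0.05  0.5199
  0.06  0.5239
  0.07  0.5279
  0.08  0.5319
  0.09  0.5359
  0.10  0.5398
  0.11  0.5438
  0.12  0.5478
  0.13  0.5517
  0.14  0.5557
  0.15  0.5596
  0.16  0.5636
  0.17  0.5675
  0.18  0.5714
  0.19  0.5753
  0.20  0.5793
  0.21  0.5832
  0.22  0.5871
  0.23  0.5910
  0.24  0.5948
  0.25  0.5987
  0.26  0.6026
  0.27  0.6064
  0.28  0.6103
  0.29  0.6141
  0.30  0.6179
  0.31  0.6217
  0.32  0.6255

σ√T = 0.39·√1.25 = 0.4360
d₁ = [ln(135/145) + (0.031 + ½·0.39²)·1.25] / (σ√T) = (-0.0715 + 0.1338) / 0.4360 = 0.1430 → 0.14
d₂ = 0.1430 − 0.4360 = -0.2930 → -0.29
exp(−rT) = exp(−0.031·1.25) = 0.9620
P = 145·0.9620·N(0.29) − 135·N(-0.14) = 145·0.9620·0.6141 − 135·0.4443 = 85.6608 − 59.9805 = 25.6803

€25.68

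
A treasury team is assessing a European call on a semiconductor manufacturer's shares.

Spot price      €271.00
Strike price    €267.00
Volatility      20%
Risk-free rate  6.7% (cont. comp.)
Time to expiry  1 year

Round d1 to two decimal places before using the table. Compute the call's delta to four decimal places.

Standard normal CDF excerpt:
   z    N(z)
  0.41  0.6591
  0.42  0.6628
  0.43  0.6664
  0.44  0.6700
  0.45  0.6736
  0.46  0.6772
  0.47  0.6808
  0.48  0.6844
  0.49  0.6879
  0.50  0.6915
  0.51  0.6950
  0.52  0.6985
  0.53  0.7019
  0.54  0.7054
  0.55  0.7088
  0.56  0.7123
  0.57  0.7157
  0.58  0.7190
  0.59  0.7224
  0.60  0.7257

σ√T = 0.2 × 1.0000 = 0.2000
ln(S/K) + (r + σ²/2)T = ln(271/267) + (0.067 + 0.2²/2)·1 = 0.0149 + 0.0870 = 0.1019
d₁ = 0.1019 / 0.2000 = 0.5094 → 0.51
N(d₁) = N(0.51) = 0.6950
Δ_call = N(d₁) = 0.6950

0.6950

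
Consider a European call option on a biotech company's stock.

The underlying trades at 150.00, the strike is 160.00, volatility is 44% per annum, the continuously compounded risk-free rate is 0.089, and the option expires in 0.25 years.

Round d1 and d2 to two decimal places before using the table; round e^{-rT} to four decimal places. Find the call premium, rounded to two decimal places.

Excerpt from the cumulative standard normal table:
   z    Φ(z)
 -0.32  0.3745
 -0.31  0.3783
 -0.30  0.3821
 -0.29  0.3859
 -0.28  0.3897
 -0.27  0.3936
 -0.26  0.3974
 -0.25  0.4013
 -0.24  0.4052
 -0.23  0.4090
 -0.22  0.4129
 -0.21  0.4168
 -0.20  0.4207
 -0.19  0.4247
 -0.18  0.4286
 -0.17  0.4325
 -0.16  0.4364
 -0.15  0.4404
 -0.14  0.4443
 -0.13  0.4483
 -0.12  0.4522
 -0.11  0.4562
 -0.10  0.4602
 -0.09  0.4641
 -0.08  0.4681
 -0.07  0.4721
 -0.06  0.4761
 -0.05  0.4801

10.42

σ√T = 0.44·√0.25 = 0.2200
d₁ = [ln(150/160) + (0.089 + 0.44²/2)·0.25] / 0.2200 = [-0.0645 + 0.0464] / 0.2200 = -0.0822 ⇒ -0.08
d₂ = d₁ − σ√T = -0.0822 − 0.2200 = -0.3022 ⇒ -0.30
e^(−rT) = e^(−0.089·0.25) = 0.9780
C = 150·N(-0.08) − 160·0.9780·N(-0.30) = 150·0.4681 − 160·0.9780·0.3821 = 70.2150 − 59.7910 = 10.4240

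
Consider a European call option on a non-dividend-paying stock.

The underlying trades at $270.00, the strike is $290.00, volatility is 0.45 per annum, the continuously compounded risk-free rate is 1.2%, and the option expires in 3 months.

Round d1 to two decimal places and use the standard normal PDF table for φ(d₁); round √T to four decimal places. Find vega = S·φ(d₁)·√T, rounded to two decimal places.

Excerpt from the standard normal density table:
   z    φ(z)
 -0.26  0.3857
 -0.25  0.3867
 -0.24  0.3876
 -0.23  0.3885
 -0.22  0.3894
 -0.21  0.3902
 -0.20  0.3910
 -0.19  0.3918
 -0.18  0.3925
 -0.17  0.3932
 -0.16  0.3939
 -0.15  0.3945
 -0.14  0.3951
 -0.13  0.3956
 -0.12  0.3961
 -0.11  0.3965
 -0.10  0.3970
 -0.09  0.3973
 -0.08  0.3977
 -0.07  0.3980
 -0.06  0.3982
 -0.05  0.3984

σ√T = 0.45 × 0.5000 = 0.2250
d₁ = [ln(270/290) + (0.012 + ½·0.45²)·0.25] / (σ√T) = (-0.0715 + 0.0283) / 0.2250 = -0.1918 which rounds to -0.19
√T = √0.25 = 0.5000
φ(d₁) = φ(-0.19) = 0.3918
vega = S·φ(d₁)·√T = 270·0.3918·0.5000 = 52.8930

52.89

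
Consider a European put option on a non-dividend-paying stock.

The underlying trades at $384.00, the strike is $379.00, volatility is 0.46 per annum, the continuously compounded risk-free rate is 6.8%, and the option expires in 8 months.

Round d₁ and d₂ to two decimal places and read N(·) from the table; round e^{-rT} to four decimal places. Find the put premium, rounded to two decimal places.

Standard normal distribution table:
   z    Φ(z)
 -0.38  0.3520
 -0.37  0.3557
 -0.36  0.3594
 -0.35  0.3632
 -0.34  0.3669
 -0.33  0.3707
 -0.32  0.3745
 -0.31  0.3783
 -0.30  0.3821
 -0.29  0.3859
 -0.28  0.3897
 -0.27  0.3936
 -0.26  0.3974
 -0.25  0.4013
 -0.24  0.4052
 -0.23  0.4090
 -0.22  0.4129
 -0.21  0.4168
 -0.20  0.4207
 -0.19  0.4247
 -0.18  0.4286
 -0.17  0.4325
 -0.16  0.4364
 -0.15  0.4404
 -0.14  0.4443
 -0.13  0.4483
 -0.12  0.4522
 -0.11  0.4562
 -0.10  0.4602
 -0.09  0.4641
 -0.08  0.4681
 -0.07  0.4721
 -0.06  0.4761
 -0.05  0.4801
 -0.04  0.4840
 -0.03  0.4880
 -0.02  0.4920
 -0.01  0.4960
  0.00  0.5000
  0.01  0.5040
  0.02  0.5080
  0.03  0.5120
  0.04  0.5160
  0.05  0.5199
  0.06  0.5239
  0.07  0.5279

σ√T = 0.46·√0.6667 = 0.3756
ln(S/K) + (r + σ²/2)T = ln(384/379) + (0.068 + 0.46²/2)·0.6667 = 0.0131 + 0.1159 = 0.1290
d₁ = 0.1290 / 0.3756 = 0.3434 → 0.34
d₂ = d₁ − σ√T = 0.3434 − 0.3756 = -0.0322 → -0.03
exp(−rT) = exp(−0.068·0.6667) = 0.9557
N(−d₂) = N(0.03) = 0.5120;  N(−d₁) = N(-0.34) = 0.3669
P = 379·0.9557·0.5120 − 384·0.3669 = 185.4517 − 140.8896 = 44.5621

$44.56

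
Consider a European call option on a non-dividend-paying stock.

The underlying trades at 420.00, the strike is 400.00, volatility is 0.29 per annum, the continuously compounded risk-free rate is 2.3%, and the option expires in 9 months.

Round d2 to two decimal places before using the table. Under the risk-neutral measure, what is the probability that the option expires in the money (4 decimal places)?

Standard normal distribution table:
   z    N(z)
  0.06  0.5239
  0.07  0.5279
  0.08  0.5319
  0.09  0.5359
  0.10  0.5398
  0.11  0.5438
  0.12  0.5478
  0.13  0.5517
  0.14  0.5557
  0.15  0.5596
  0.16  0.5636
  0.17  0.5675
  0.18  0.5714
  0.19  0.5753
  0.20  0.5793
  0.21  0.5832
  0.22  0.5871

0.5557

σ√T = 0.29 × 0.8660 = 0.2511
d₁ = [ln(420/400) + (0.023 + 0.29²/2)·0.75] / 0.2511 = [0.0488 + 0.0488] / 0.2511 = 0.3885 ≈ 0.39
d₂ = d₁ − σ√T = 0.3885 − 0.2511 = 0.1374 ≈ 0.14
Risk-neutral Pr[S_T > K] = N(d₂) = N(0.14) = 0.5557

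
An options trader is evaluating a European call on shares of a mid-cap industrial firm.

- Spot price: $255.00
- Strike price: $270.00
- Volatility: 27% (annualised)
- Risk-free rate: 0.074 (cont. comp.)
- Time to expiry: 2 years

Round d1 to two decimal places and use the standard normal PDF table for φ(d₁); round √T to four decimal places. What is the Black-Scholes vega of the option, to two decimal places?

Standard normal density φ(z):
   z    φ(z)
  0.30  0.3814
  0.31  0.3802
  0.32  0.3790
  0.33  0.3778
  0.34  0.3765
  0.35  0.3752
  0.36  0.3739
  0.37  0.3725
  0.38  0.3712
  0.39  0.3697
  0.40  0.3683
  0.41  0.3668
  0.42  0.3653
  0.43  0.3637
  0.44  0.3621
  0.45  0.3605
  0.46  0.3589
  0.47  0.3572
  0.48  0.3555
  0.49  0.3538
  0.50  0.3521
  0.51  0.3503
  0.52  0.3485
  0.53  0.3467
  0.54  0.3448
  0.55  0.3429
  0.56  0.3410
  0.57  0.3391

σ√T = 0.27 × 1.4142 = 0.3818
d₁ = [ln(255/270) + (0.074 + 0.27²/2)·2] / 0.3818 = [-0.0572 + 0.2209] / 0.3818 = 0.4288 → 0.43
√T = √2 = 1.4142
φ(d₁) = φ(0.43) = 0.3637
vega = S·φ(d₁)·√T = 255·0.3637·1.4142 = 131.1579
(Vega is the same for a European call and put with the same parameters.)

131.16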